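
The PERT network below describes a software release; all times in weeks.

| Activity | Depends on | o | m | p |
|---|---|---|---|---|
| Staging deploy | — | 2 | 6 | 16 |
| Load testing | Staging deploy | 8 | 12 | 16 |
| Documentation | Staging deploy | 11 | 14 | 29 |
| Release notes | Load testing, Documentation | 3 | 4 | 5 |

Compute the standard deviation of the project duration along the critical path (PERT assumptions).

te_Staging deploy = (2 + 4·6 + 16)/6 = 42/6 = 7; σ²_Staging deploy = ((16−2)/6)² = 5.444
te_Load testing = (8 + 4·12 + 16)/6 = 72/6 = 12; σ²_Load testing = ((16−8)/6)² = 1.778
te_Documentation = (11 + 4·14 + 29)/6 = 96/6 = 16; σ²_Documentation = ((29−11)/6)² = 9.000
te_Release notes = (3 + 4·4 + 5)/6 = 24/6 = 4; σ²_Release notes = ((5−3)/6)² = 0.111

Forward pass:
ES_Staging deploy = 0; EF_Staging deploy = 7
ES_Load testing = 7; EF_Load testing = 7+12 = 19
ES_Documentation = 7; EF_Documentation = 7+16 = 23
ES_Release notes = max(EF_Load testing=19, EF_Documentation=23) = 23; EF_Release notes = 23+4 = 27
Expected project duration μ = 27 weeks. Critical path: Staging deploy → Documentation → Release notes.

Variance along critical path = 5.444 + 9.000 + 0.111 = 14.556
σ = √14.556 = 3.815 weeks

3.82 weeks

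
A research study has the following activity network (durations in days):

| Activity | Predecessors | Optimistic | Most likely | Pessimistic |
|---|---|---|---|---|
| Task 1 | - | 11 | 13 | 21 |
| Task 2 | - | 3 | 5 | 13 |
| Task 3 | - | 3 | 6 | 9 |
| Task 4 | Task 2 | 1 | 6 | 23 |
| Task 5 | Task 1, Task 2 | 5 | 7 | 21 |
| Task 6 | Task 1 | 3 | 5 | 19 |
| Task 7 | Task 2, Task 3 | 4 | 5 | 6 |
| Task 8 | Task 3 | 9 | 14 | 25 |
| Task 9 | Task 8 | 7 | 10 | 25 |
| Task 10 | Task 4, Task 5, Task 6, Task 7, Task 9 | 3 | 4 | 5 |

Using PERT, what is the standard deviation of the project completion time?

4.15 days

te_Task 1 = (11 + 4·13 + 21)/6 = 84/6 = 14; σ²_Task 1 = ((21−11)/6)² = 2.778
te_Task 2 = (3 + 4·5 + 13)/6 = 36/6 = 6; σ²_Task 2 = ((13−3)/6)² = 2.778
te_Task 3 = (3 + 4·6 + 9)/6 = 36/6 = 6; σ²_Task 3 = ((9−3)/6)² = 1.000
te_Task 4 = (1 + 4·6 + 23)/6 = 48/6 = 8; σ²_Task 4 = ((23−1)/6)² = 13.444
te_Task 5 = (5 + 4·7 + 21)/6 = 54/6 = 9; σ²_Task 5 = ((21−5)/6)² = 7.111
te_Task 6 = (3 + 4·5 + 19)/6 = 42/6 = 7; σ²_Task 6 = ((19−3)/6)² = 7.111
te_Task 7 = (4 + 4·5 + 6)/6 = 30/6 = 5; σ²_Task 7 = ((6−4)/6)² = 0.111
te_Task 8 = (9 + 4·14 + 25)/6 = 90/6 = 15; σ²_Task 8 = ((25−9)/6)² = 7.111
te_Task 9 = (7 + 4·10 + 25)/6 = 72/6 = 12; σ²_Task 9 = ((25−7)/6)² = 9.000
te_Task 10 = (3 + 4·4 + 5)/6 = 24/6 = 4; σ²_Task 10 = ((5−3)/6)² = 0.111

Forward pass:
ES_Task 1 = 0; EF_Task 1 = 14
ES_Task 2 = 0; EF_Task 2 = 6
ES_Task 3 = 0; EF_Task 3 = 6
ES_Task 4 = 6; EF_Task 4 = 6+8 = 14
ES_Task 5 = max(EF_Task 1=14, EF_Task 2=6) = 14; EF_Task 5 = 14+9 = 23
ES_Task 6 = 14; EF_Task 6 = 14+7 = 21
ES_Task 7 = max(EF_Task 2=6, EF_Task 3=6) = 6; EF_Task 7 = 6+5 = 11
ES_Task 8 = 6; EF_Task 8 = 6+15 = 21
ES_Task 9 = 21; EF_Task 9 = 21+12 = 33
ES_Task 10 = max(EF_Task 4=14, EF_Task 5=23, EF_Task 6=21, EF_Task 7=11, EF_Task 9=33) = 33; EF_Task 10 = 33+4 = 37
Expected project duration μ = 37 days. Critical path: Task 3 → Task 8 → Task 9 → Task 10.

Variance along critical path = 1.000 + 7.111 + 9.000 + 0.111 = 17.222
σ = √17.222 = 4.150 days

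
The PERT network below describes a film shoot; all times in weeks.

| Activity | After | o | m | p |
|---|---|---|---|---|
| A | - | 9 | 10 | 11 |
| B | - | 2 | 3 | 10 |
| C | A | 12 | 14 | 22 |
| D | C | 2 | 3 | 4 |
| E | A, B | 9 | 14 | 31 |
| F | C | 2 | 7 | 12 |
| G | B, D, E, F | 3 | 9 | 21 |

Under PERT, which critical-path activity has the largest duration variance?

te_A = (9 + 4·10 + 11)/6 = 60/6 = 10; σ²_A = ((11−9)/6)² = 0.111
te_B = (2 + 4·3 + 10)/6 = 24/6 = 4; σ²_B = ((10−2)/6)² = 1.778
te_C = (12 + 4·14 + 22)/6 = 90/6 = 15; σ²_C = ((22−12)/6)² = 2.778
te_D = (2 + 4·3 + 4)/6 = 18/6 = 3; σ²_D = ((4−2)/6)² = 0.111
te_E = (9 + 4·14 + 31)/6 = 96/6 = 16; σ²_E = ((31−9)/6)² = 13.444
te_F = (2 + 4·7 + 12)/6 = 42/6 = 7; σ²_F = ((12−2)/6)² = 2.778
te_G = (3 + 4·9 + 21)/6 = 60/6 = 10; σ²_G = ((21−3)/6)² = 9.000

Forward pass:
ES_A = 0; EF_A = 10
ES_B = 0; EF_B = 4
ES_C = 10; EF_C = 10+15 = 25
ES_D = 25; EF_D = 25+3 = 28
ES_E = max(EF_A=10, EF_B=4) = 10; EF_E = 10+16 = 26
ES_F = 25; EF_F = 25+7 = 32
ES_G = max(EF_B=4, EF_D=28, EF_E=26, EF_F=32) = 32; EF_G = 32+10 = 42
Expected project duration μ = 42 weeks. Critical path: A → C → F → G.

Variances on critical path: σ²_A=0.111, σ²_C=2.778, σ²_F=2.778, σ²_G=9.000.
Largest is σ²_G = 9.000.

G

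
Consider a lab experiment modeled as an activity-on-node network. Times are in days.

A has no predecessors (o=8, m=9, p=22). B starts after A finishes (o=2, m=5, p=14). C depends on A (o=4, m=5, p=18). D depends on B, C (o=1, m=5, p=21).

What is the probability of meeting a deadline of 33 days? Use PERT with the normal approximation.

0.956

te_A = (8 + 4·9 + 22)/6 = 66/6 = 11; σ²_A = ((22−8)/6)² = 5.444
te_B = (2 + 4·5 + 14)/6 = 36/6 = 6; σ²_B = ((14−2)/6)² = 4.000
te_C = (4 + 4·5 + 18)/6 = 42/6 = 7; σ²_C = ((18−4)/6)² = 5.444
te_D = (1 + 4·5 + 21)/6 = 42/6 = 7; σ²_D = ((21−1)/6)² = 11.111

Forward pass:
ES_A = 0; EF_A = 11
ES_B = 11; EF_B = 11+6 = 17
ES_C = 11; EF_C = 11+7 = 18
ES_D = max(EF_B=17, EF_C=18) = 18; EF_D = 18+7 = 25
Expected project duration μ = 25 days. Critical path: A → C → D.

Variance along critical path = 5.444 + 5.444 + 11.111 = 22.000; σ = √22.000 = 4.690 days.
Z = (33 − 25) / 4.690 = 1.706
P(T ≤ 33) = Φ(1.706) ≈ 0.956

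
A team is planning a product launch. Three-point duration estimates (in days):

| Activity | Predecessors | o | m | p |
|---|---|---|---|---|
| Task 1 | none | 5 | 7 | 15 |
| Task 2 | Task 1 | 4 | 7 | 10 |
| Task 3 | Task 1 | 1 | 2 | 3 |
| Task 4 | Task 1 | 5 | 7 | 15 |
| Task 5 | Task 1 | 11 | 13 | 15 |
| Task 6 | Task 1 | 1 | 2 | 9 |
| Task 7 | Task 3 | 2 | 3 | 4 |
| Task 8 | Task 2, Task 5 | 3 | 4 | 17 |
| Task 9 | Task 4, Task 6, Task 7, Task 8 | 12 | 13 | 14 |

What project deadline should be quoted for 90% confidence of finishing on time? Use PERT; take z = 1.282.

te_Task 1 = (5 + 4·7 + 15)/6 = 48/6 = 8; σ²_Task 1 = ((15−5)/6)² = 2.778
te_Task 2 = (4 + 4·7 + 10)/6 = 42/6 = 7; σ²_Task 2 = ((10−4)/6)² = 1.000
te_Task 3 = (1 + 4·2 + 3)/6 = 12/6 = 2; σ²_Task 3 = ((3−1)/6)² = 0.111
te_Task 4 = (5 + 4·7 + 15)/6 = 48/6 = 8; σ²_Task 4 = ((15−5)/6)² = 2.778
te_Task 5 = (11 + 4·13 + 15)/6 = 78/6 = 13; σ²_Task 5 = ((15−11)/6)² = 0.444
te_Task 6 = (1 + 4·2 + 9)/6 = 18/6 = 3; σ²_Task 6 = ((9−1)/6)² = 1.778
te_Task 7 = (2 + 4·3 + 4)/6 = 18/6 = 3; σ²_Task 7 = ((4−2)/6)² = 0.111
te_Task 8 = (3 + 4·4 + 17)/6 = 36/6 = 6; σ²_Task 8 = ((17−3)/6)² = 5.444
te_Task 9 = (12 + 4·13 + 14)/6 = 78/6 = 13; σ²_Task 9 = ((14−12)/6)² = 0.111

Forward pass:
ES_Task 1 = 0; EF_Task 1 = 8
ES_Task 2 = 8; EF_Task 2 = 8+7 = 15
ES_Task 3 = 8; EF_Task 3 = 8+2 = 10
ES_Task 4 = 8; EF_Task 4 = 8+8 = 16
ES_Task 5 = 8; EF_Task 5 = 8+13 = 21
ES_Task 6 = 8; EF_Task 6 = 8+3 = 11
ES_Task 7 = 10; EF_Task 7 = 10+3 = 13
ES_Task 8 = max(EF_Task 2=15, EF_Task 5=21) = 21; EF_Task 8 = 21+6 = 27
ES_Task 9 = max(EF_Task 4=16, EF_Task 6=11, EF_Task 7=13, EF_Task 8=27) = 27; EF_Task 9 = 27+13 = 40
Expected project duration μ = 40 days. Critical path: Task 1 → Task 5 → Task 8 → Task 9.

Variance along critical path = 2.778 + 0.444 + 5.444 + 0.111 = 8.778; σ = 2.963 days.
D = μ + z·σ = 40 + 1.282·2.963 = 43.8 days

43.8 days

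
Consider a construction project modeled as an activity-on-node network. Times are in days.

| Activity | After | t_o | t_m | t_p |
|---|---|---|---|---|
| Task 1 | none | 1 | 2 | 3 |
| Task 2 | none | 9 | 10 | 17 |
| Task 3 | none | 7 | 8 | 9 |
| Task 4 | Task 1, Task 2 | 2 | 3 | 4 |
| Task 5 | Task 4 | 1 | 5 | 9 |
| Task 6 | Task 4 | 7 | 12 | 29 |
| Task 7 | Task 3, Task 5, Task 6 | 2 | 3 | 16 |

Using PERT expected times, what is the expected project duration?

te_Task 1 = (1 + 4·2 + 3)/6 = 12/6 = 2
te_Task 2 = (9 + 4·10 + 17)/6 = 66/6 = 11
te_Task 3 = (7 + 4·8 + 9)/6 = 48/6 = 8
te_Task 4 = (2 + 4·3 + 4)/6 = 18/6 = 3
te_Task 5 = (1 + 4·5 + 9)/6 = 30/6 = 5
te_Task 6 = (7 + 4·12 + 29)/6 = 84/6 = 14
te_Task 7 = (2 + 4·3 + 16)/6 = 30/6 = 5

Forward pass:
ES_Task 1 = 0; EF_Task 1 = 2
ES_Task 2 = 0; EF_Task 2 = 11
ES_Task 3 = 0; EF_Task 3 = 8
ES_Task 4 = max(EF_Task 1=2, EF_Task 2=11) = 11; EF_Task 4 = 11+3 = 14
ES_Task 5 = 14; EF_Task 5 = 14+5 = 19
ES_Task 6 = 14; EF_Task 6 = 14+14 = 28
ES_Task 7 = max(EF_Task 3=8, EF_Task 5=19, EF_Task 6=28) = 28; EF_Task 7 = 28+5 = 33
Expected project duration μ = 33 days. Critical path: Task 2 → Task 4 → Task 6 → Task 7.

33 days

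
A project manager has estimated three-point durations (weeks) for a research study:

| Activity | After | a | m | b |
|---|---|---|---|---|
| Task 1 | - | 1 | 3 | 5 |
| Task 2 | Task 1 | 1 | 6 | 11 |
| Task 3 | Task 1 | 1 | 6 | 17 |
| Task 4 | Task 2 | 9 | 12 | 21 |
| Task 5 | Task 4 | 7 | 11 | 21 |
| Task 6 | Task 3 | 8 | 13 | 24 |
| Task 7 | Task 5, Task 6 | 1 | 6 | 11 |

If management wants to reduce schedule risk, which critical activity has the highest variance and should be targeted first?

Task 5

te_Task 1 = (1 + 4·3 + 5)/6 = 18/6 = 3; σ²_Task 1 = ((5−1)/6)² = 0.444
te_Task 2 = (1 + 4·6 + 11)/6 = 36/6 = 6; σ²_Task 2 = ((11−1)/6)² = 2.778
te_Task 3 = (1 + 4·6 + 17)/6 = 42/6 = 7; σ²_Task 3 = ((17−1)/6)² = 7.111
te_Task 4 = (9 + 4·12 + 21)/6 = 78/6 = 13; σ²_Task 4 = ((21−9)/6)² = 4.000
te_Task 5 = (7 + 4·11 + 21)/6 = 72/6 = 12; σ²_Task 5 = ((21−7)/6)² = 5.444
te_Task 6 = (8 + 4·13 + 24)/6 = 84/6 = 14; σ²_Task 6 = ((24−8)/6)² = 7.111
te_Task 7 = (1 + 4·6 + 11)/6 = 36/6 = 6; σ²_Task 7 = ((11−1)/6)² = 2.778

Forward pass:
ES_Task 1 = 0; EF_Task 1 = 3
ES_Task 2 = 3; EF_Task 2 = 3+6 = 9
ES_Task 3 = 3; EF_Task 3 = 3+7 = 10
ES_Task 4 = 9; EF_Task 4 = 9+13 = 22
ES_Task 5 = 22; EF_Task 5 = 22+12 = 34
ES_Task 6 = 10; EF_Task 6 = 10+14 = 24
ES_Task 7 = max(EF_Task 5=34, EF_Task 6=24) = 34; EF_Task 7 = 34+6 = 40
Expected project duration μ = 40 weeks. Critical path: Task 1 → Task 2 → Task 4 → Task 5 → Task 7.

Variances on critical path: σ²_Task 1=0.444, σ²_Task 2=2.778, σ²_Task 4=4.000, σ²_Task 5=5.444, σ²_Task 7=2.778.
Largest is σ²_Task 5 = 5.444.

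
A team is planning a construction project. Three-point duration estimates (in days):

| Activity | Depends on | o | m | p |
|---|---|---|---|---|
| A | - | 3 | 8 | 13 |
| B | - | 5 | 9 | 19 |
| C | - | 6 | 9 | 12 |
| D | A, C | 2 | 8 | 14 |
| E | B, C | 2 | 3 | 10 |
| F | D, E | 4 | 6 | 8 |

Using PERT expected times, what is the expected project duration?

te_A = (3 + 4·8 + 13)/6 = 48/6 = 8
te_B = (5 + 4·9 + 19)/6 = 60/6 = 10
te_C = (6 + 4·9 + 12)/6 = 54/6 = 9
te_D = (2 + 4·8 + 14)/6 = 48/6 = 8
te_E = (2 + 4·3 + 10)/6 = 24/6 = 4
te_F = (4 + 4·6 + 8)/6 = 36/6 = 6

Forward pass:
ES_A = 0; EF_A = 8
ES_B = 0; EF_B = 10
ES_C = 0; EF_C = 9
ES_D = max(EF_A=8, EF_C=9) = 9; EF_D = 9+8 = 17
ES_E = max(EF_B=10, EF_C=9) = 10; EF_E = 10+4 = 14
ES_F = max(EF_D=17, EF_E=14) = 17; EF_F = 17+6 = 23
Expected project duration μ = 23 days. Critical path: C → D → F.

23 days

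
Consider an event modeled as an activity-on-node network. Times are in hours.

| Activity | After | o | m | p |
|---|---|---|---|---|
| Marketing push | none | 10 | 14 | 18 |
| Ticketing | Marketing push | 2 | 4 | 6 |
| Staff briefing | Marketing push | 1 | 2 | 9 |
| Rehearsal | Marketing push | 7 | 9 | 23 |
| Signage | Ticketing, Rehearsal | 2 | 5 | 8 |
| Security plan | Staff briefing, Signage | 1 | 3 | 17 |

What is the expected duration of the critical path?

te_Marketing push = (10 + 4·14 + 18)/6 = 84/6 = 14
te_Ticketing = (2 + 4·4 + 6)/6 = 24/6 = 4
te_Staff briefing = (1 + 4·2 + 9)/6 = 18/6 = 3
te_Rehearsal = (7 + 4·9 + 23)/6 = 66/6 = 11
te_Signage = (2 + 4·5 + 8)/6 = 30/6 = 5
te_Security plan = (1 + 4·3 + 17)/6 = 30/6 = 5

Forward pass:
ES_Marketing push = 0; EF_Marketing push = 14
ES_Ticketing = 14; EF_Ticketing = 14+4 = 18
ES_Staff briefing = 14; EF_Staff briefing = 14+3 = 17
ES_Rehearsal = 14; EF_Rehearsal = 14+11 = 25
ES_Signage = max(EF_Ticketing=18, EF_Rehearsal=25) = 25; EF_Signage = 25+5 = 30
ES_Security plan = max(EF_Staff briefing=17, EF_Signage=30) = 30; EF_Security plan = 30+5 = 35
Expected project duration μ = 35 hours. Critical path: Marketing push → Rehearsal → Signage → Security plan.

35 hours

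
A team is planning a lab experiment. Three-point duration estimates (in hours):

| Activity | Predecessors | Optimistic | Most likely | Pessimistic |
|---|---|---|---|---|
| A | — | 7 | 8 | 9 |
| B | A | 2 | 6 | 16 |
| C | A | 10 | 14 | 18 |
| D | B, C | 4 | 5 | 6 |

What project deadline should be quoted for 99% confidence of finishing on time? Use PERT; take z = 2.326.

30.3 hours

te_A = (7 + 4·8 + 9)/6 = 48/6 = 8; σ²_A = ((9−7)/6)² = 0.111
te_B = (2 + 4·6 + 16)/6 = 42/6 = 7; σ²_B = ((16−2)/6)² = 5.444
te_C = (10 + 4·14 + 18)/6 = 84/6 = 14; σ²_C = ((18−10)/6)² = 1.778
te_D = (4 + 4·5 + 6)/6 = 30/6 = 5; σ²_D = ((6−4)/6)² = 0.111

Forward pass:
ES_A = 0; EF_A = 8
ES_B = 8; EF_B = 8+7 = 15
ES_C = 8; EF_C = 8+14 = 22
ES_D = max(EF_B=15, EF_C=22) = 22; EF_D = 22+5 = 27
Expected project duration μ = 27 hours. Critical path: A → C → D.

Variance along critical path = 0.111 + 1.778 + 0.111 = 2.000; σ = 1.414 hours.
D = μ + z·σ = 27 + 2.326·1.414 = 30.3 hours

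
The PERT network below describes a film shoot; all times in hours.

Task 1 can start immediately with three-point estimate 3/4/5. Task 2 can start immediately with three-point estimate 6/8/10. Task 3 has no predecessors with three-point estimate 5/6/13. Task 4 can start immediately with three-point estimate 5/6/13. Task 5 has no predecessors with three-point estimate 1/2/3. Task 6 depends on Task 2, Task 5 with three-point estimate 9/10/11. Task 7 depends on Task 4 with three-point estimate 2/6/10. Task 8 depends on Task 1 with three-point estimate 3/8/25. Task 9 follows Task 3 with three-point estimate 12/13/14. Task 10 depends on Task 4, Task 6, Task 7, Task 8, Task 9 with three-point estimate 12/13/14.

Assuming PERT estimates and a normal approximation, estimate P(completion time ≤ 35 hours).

te_Task 1 = (3 + 4·4 + 5)/6 = 24/6 = 4; σ²_Task 1 = ((5−3)/6)² = 0.111
te_Task 2 = (6 + 4·8 + 10)/6 = 48/6 = 8; σ²_Task 2 = ((10−6)/6)² = 0.444
te_Task 3 = (5 + 4·6 + 13)/6 = 42/6 = 7; σ²_Task 3 = ((13−5)/6)² = 1.778
te_Task 4 = (5 + 4·6 + 13)/6 = 42/6 = 7; σ²_Task 4 = ((13−5)/6)² = 1.778
te_Task 5 = (1 + 4·2 + 3)/6 = 12/6 = 2; σ²_Task 5 = ((3−1)/6)² = 0.111
te_Task 6 = (9 + 4·10 + 11)/6 = 60/6 = 10; σ²_Task 6 = ((11−9)/6)² = 0.111
te_Task 7 = (2 + 4·6 + 10)/6 = 36/6 = 6; σ²_Task 7 = ((10−2)/6)² = 1.778
te_Task 8 = (3 + 4·8 + 25)/6 = 60/6 = 10; σ²_Task 8 = ((25−3)/6)² = 13.444
te_Task 9 = (12 + 4·13 + 14)/6 = 78/6 = 13; σ²_Task 9 = ((14−12)/6)² = 0.111
te_Task 10 = (12 + 4·13 + 14)/6 = 78/6 = 13; σ²_Task 10 = ((14−12)/6)² = 0.111

Forward pass:
ES_Task 1 = 0; EF_Task 1 = 4
ES_Task 2 = 0; EF_Task 2 = 8
ES_Task 3 = 0; EF_Task 3 = 7
ES_Task 4 = 0; EF_Task 4 = 7
ES_Task 5 = 0; EF_Task 5 = 2
ES_Task 6 = max(EF_Task 2=8, EF_Task 5=2) = 8; EF_Task 6 = 8+10 = 18
ES_Task 7 = 7; EF_Task 7 = 7+6 = 13
ES_Task 8 = 4; EF_Task 8 = 4+10 = 14
ES_Task 9 = 7; EF_Task 9 = 7+13 = 20
ES_Task 10 = max(EF_Task 4=7, EF_Task 6=18, EF_Task 7=13, EF_Task 8=14, EF_Task 9=20) = 20; EF_Task 10 = 20+13 = 33
Expected project duration μ = 33 hours. Critical path: Task 3 → Task 9 → Task 10.

Variance along critical path = 1.778 + 0.111 + 0.111 = 2.000; σ = √2.000 = 1.414 hours.
Z = (35 − 33) / 1.414 = 1.414
P(T ≤ 35) = Φ(1.414) ≈ 0.921

0.921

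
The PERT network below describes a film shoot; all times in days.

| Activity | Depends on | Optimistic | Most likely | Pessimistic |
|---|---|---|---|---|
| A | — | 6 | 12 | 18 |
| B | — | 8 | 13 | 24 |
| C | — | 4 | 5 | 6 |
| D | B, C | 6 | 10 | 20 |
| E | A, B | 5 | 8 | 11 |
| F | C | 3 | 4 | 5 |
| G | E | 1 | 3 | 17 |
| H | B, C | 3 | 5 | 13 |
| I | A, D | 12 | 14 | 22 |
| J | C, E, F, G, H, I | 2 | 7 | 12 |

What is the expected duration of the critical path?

47 days

te_A = (6 + 4·12 + 18)/6 = 72/6 = 12
te_B = (8 + 4·13 + 24)/6 = 84/6 = 14
te_C = (4 + 4·5 + 6)/6 = 30/6 = 5
te_D = (6 + 4·10 + 20)/6 = 66/6 = 11
te_E = (5 + 4·8 + 11)/6 = 48/6 = 8
te_F = (3 + 4·4 + 5)/6 = 24/6 = 4
te_G = (1 + 4·3 + 17)/6 = 30/6 = 5
te_H = (3 + 4·5 + 13)/6 = 36/6 = 6
te_I = (12 + 4·14 + 22)/6 = 90/6 = 15
te_J = (2 + 4·7 + 12)/6 = 42/6 = 7

Forward pass:
ES_A = 0; EF_A = 12
ES_B = 0; EF_B = 14
ES_C = 0; EF_C = 5
ES_D = max(EF_B=14, EF_C=5) = 14; EF_D = 14+11 = 25
ES_E = max(EF_A=12, EF_B=14) = 14; EF_E = 14+8 = 22
ES_F = 5; EF_F = 5+4 = 9
ES_G = 22; EF_G = 22+5 = 27
ES_H = max(EF_B=14, EF_C=5) = 14; EF_H = 14+6 = 20
ES_I = max(EF_A=12, EF_D=25) = 25; EF_I = 25+15 = 40
ES_J = max(EF_C=5, EF_E=22, EF_F=9, EF_G=27, EF_H=20, EF_I=40) = 40; EF_J = 40+7 = 47
Expected project duration μ = 47 days. Critical path: B → D → I → J.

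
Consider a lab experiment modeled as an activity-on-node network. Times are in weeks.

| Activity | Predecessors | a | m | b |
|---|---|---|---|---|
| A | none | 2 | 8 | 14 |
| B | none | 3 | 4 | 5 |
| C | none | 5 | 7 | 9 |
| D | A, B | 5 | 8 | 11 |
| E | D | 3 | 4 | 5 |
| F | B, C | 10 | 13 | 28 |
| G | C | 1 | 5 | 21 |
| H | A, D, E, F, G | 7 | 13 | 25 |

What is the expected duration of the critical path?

te_A = (2 + 4·8 + 14)/6 = 48/6 = 8
te_B = (3 + 4·4 + 5)/6 = 24/6 = 4
te_C = (5 + 4·7 + 9)/6 = 42/6 = 7
te_D = (5 + 4·8 + 11)/6 = 48/6 = 8
te_E = (3 + 4·4 + 5)/6 = 24/6 = 4
te_F = (10 + 4·13 + 28)/6 = 90/6 = 15
te_G = (1 + 4·5 + 21)/6 = 42/6 = 7
te_H = (7 + 4·13 + 25)/6 = 84/6 = 14

Forward pass:
ES_A = 0; EF_A = 8
ES_B = 0; EF_B = 4
ES_C = 0; EF_C = 7
ES_D = max(EF_A=8, EF_B=4) = 8; EF_D = 8+8 = 16
ES_E = 16; EF_E = 16+4 = 20
ES_F = max(EF_B=4, EF_C=7) = 7; EF_F = 7+15 = 22
ES_G = 7; EF_G = 7+7 = 14
ES_H = max(EF_A=8, EF_D=16, EF_E=20, EF_F=22, EF_G=14) = 22; EF_H = 22+14 = 36
Expected project duration μ = 36 weeks. Critical path: C → F → H.

36 weeks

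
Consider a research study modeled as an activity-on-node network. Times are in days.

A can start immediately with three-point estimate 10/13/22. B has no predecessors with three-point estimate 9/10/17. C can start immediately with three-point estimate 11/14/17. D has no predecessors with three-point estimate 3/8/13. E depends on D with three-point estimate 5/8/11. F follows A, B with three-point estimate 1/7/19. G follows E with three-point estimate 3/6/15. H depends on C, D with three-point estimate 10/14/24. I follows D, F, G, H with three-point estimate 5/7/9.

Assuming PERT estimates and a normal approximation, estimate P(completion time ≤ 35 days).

0.352

te_A = (10 + 4·13 + 22)/6 = 84/6 = 14; σ²_A = ((22−10)/6)² = 4.000
te_B = (9 + 4·10 + 17)/6 = 66/6 = 11; σ²_B = ((17−9)/6)² = 1.778
te_C = (11 + 4·14 + 17)/6 = 84/6 = 14; σ²_C = ((17−11)/6)² = 1.000
te_D = (3 + 4·8 + 13)/6 = 48/6 = 8; σ²_D = ((13−3)/6)² = 2.778
te_E = (5 + 4·8 + 11)/6 = 48/6 = 8; σ²_E = ((11−5)/6)² = 1.000
te_F = (1 + 4·7 + 19)/6 = 48/6 = 8; σ²_F = ((19−1)/6)² = 9.000
te_G = (3 + 4·6 + 15)/6 = 42/6 = 7; σ²_G = ((15−3)/6)² = 4.000
te_H = (10 + 4·14 + 24)/6 = 90/6 = 15; σ²_H = ((24−10)/6)² = 5.444
te_I = (5 + 4·7 + 9)/6 = 42/6 = 7; σ²_I = ((9−5)/6)² = 0.444

Forward pass:
ES_A = 0; EF_A = 14
ES_B = 0; EF_B = 11
ES_C = 0; EF_C = 14
ES_D = 0; EF_D = 8
ES_E = 8; EF_E = 8+8 = 16
ES_F = max(EF_A=14, EF_B=11) = 14; EF_F = 14+8 = 22
ES_G = 16; EF_G = 16+7 = 23
ES_H = max(EF_C=14, EF_D=8) = 14; EF_H = 14+15 = 29
ES_I = max(EF_D=8, EF_F=22, EF_G=23, EF_H=29) = 29; EF_I = 29+7 = 36
Expected project duration μ = 36 days. Critical path: C → H → I.

Variance along critical path = 1.000 + 5.444 + 0.444 = 6.889; σ = √6.889 = 2.625 days.
Z = (35 − 36) / 2.625 = -0.381
P(T ≤ 35) = Φ(-0.381) ≈ 0.352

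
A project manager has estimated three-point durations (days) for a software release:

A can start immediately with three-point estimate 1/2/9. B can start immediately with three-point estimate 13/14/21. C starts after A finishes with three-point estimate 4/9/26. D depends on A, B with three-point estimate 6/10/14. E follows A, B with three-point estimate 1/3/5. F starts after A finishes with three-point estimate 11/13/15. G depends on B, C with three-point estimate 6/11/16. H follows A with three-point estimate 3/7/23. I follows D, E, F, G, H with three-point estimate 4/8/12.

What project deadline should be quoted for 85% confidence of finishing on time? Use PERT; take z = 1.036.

te_A = (1 + 4·2 + 9)/6 = 18/6 = 3; σ²_A = ((9−1)/6)² = 1.778
te_B = (13 + 4·14 + 21)/6 = 90/6 = 15; σ²_B = ((21−13)/6)² = 1.778
te_C = (4 + 4·9 + 26)/6 = 66/6 = 11; σ²_C = ((26−4)/6)² = 13.444
te_D = (6 + 4·10 + 14)/6 = 60/6 = 10; σ²_D = ((14−6)/6)² = 1.778
te_E = (1 + 4·3 + 5)/6 = 18/6 = 3; σ²_E = ((5−1)/6)² = 0.444
te_F = (11 + 4·13 + 15)/6 = 78/6 = 13; σ²_F = ((15−11)/6)² = 0.444
te_G = (6 + 4·11 + 16)/6 = 66/6 = 11; σ²_G = ((16−6)/6)² = 2.778
te_H = (3 + 4·7 + 23)/6 = 54/6 = 9; σ²_H = ((23−3)/6)² = 11.111
te_I = (4 + 4·8 + 12)/6 = 48/6 = 8; σ²_I = ((12−4)/6)² = 1.778

Forward pass:
ES_A = 0; EF_A = 3
ES_B = 0; EF_B = 15
ES_C = 3; EF_C = 3+11 = 14
ES_D = max(EF_A=3, EF_B=15) = 15; EF_D = 15+10 = 25
ES_E = max(EF_A=3, EF_B=15) = 15; EF_E = 15+3 = 18
ES_F = 3; EF_F = 3+13 = 16
ES_G = max(EF_B=15, EF_C=14) = 15; EF_G = 15+11 = 26
ES_H = 3; EF_H = 3+9 = 12
ES_I = max(EF_D=25, EF_E=18, EF_F=16, EF_G=26, EF_H=12) = 26; EF_I = 26+8 = 34
Expected project duration μ = 34 days. Critical path: B → G → I.

Variance along critical path = 1.778 + 2.778 + 1.778 = 6.333; σ = 2.517 days.
D = μ + z·σ = 34 + 1.036·2.517 = 36.6 days

36.6 days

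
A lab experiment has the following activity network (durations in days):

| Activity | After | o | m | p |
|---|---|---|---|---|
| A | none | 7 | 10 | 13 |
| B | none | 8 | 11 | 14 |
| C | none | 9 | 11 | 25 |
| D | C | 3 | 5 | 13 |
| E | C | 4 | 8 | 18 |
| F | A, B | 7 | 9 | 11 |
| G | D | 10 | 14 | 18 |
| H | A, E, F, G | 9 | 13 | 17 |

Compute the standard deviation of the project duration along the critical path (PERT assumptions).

3.67 days

te_A = (7 + 4·10 + 13)/6 = 60/6 = 10; σ²_A = ((13−7)/6)² = 1.000
te_B = (8 + 4·11 + 14)/6 = 66/6 = 11; σ²_B = ((14−8)/6)² = 1.000
te_C = (9 + 4·11 + 25)/6 = 78/6 = 13; σ²_C = ((25−9)/6)² = 7.111
te_D = (3 + 4·5 + 13)/6 = 36/6 = 6; σ²_D = ((13−3)/6)² = 2.778
te_E = (4 + 4·8 + 18)/6 = 54/6 = 9; σ²_E = ((18−4)/6)² = 5.444
te_F = (7 + 4·9 + 11)/6 = 54/6 = 9; σ²_F = ((11−7)/6)² = 0.444
te_G = (10 + 4·14 + 18)/6 = 84/6 = 14; σ²_G = ((18−10)/6)² = 1.778
te_H = (9 + 4·13 + 17)/6 = 78/6 = 13; σ²_H = ((17−9)/6)² = 1.778

Forward pass:
ES_A = 0; EF_A = 10
ES_B = 0; EF_B = 11
ES_C = 0; EF_C = 13
ES_D = 13; EF_D = 13+6 = 19
ES_E = 13; EF_E = 13+9 = 22
ES_F = max(EF_A=10, EF_B=11) = 11; EF_F = 11+9 = 20
ES_G = 19; EF_G = 19+14 = 33
ES_H = max(EF_A=10, EF_E=22, EF_F=20, EF_G=33) = 33; EF_H = 33+13 = 46
Expected project duration μ = 46 days. Critical path: C → D → G → H.

Variance along critical path = 7.111 + 2.778 + 1.778 + 1.778 = 13.444
σ = √13.444 = 3.667 days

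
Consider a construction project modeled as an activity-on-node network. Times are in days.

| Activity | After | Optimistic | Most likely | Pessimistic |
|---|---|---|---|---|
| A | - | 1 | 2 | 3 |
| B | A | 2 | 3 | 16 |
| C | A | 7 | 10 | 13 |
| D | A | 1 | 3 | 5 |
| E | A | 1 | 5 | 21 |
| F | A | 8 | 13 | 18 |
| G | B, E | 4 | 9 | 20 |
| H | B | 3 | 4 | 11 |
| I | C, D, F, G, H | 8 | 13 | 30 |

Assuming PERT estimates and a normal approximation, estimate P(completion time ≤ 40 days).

0.856

te_A = (1 + 4·2 + 3)/6 = 12/6 = 2; σ²_A = ((3−1)/6)² = 0.111
te_B = (2 + 4·3 + 16)/6 = 30/6 = 5; σ²_B = ((16−2)/6)² = 5.444
te_C = (7 + 4·10 + 13)/6 = 60/6 = 10; σ²_C = ((13−7)/6)² = 1.000
te_D = (1 + 4·3 + 5)/6 = 18/6 = 3; σ²_D = ((5−1)/6)² = 0.444
te_E = (1 + 4·5 + 21)/6 = 42/6 = 7; σ²_E = ((21−1)/6)² = 11.111
te_F = (8 + 4·13 + 18)/6 = 78/6 = 13; σ²_F = ((18−8)/6)² = 2.778
te_G = (4 + 4·9 + 20)/6 = 60/6 = 10; σ²_G = ((20−4)/6)² = 7.111
te_H = (3 + 4·4 + 11)/6 = 30/6 = 5; σ²_H = ((11−3)/6)² = 1.778
te_I = (8 + 4·13 + 30)/6 = 90/6 = 15; σ²_I = ((30−8)/6)² = 13.444

Forward pass:
ES_A = 0; EF_A = 2
ES_B = 2; EF_B = 2+5 = 7
ES_C = 2; EF_C = 2+10 = 12
ES_D = 2; EF_D = 2+3 = 5
ES_E = 2; EF_E = 2+7 = 9
ES_F = 2; EF_F = 2+13 = 15
ES_G = max(EF_B=7, EF_E=9) = 9; EF_G = 9+10 = 19
ES_H = 7; EF_H = 7+5 = 12
ES_I = max(EF_C=12, EF_D=5, EF_F=15, EF_G=19, EF_H=12) = 19; EF_I = 19+15 = 34
Expected project duration μ = 34 days. Critical path: A → E → G → I.

Variance along critical path = 0.111 + 11.111 + 7.111 + 13.444 = 31.778; σ = √31.778 = 5.637 days.
Z = (40 − 34) / 5.637 = 1.064
P(T ≤ 40) = Φ(1.064) ≈ 0.856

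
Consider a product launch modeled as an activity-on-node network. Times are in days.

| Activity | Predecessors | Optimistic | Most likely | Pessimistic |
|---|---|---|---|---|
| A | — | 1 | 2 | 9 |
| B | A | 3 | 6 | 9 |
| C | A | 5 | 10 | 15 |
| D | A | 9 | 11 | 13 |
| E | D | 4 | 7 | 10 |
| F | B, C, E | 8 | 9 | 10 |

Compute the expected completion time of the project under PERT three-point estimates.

30 days

te_A = (1 + 4·2 + 9)/6 = 18/6 = 3
te_B = (3 + 4·6 + 9)/6 = 36/6 = 6
te_C = (5 + 4·10 + 15)/6 = 60/6 = 10
te_D = (9 + 4·11 + 13)/6 = 66/6 = 11
te_E = (4 + 4·7 + 10)/6 = 42/6 = 7
te_F = (8 + 4·9 + 10)/6 = 54/6 = 9

Forward pass:
ES_A = 0; EF_A = 3
ES_B = 3; EF_B = 3+6 = 9
ES_C = 3; EF_C = 3+10 = 13
ES_D = 3; EF_D = 3+11 = 14
ES_E = 14; EF_E = 14+7 = 21
ES_F = max(EF_B=9, EF_C=13, EF_E=21) = 21; EF_F = 21+9 = 30
Expected project duration μ = 30 days. Critical path: A → D → E → F.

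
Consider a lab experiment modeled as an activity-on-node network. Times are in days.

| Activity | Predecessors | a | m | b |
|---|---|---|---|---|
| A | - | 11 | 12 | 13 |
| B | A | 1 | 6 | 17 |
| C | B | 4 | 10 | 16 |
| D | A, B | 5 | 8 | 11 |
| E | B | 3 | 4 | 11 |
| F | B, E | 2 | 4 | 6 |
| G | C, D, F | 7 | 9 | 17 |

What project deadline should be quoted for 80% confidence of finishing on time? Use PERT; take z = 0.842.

42.2 days

te_A = (11 + 4·12 + 13)/6 = 72/6 = 12; σ²_A = ((13−11)/6)² = 0.111
te_B = (1 + 4·6 + 17)/6 = 42/6 = 7; σ²_B = ((17−1)/6)² = 7.111
te_C = (4 + 4·10 + 16)/6 = 60/6 = 10; σ²_C = ((16−4)/6)² = 4.000
te_D = (5 + 4·8 + 11)/6 = 48/6 = 8; σ²_D = ((11−5)/6)² = 1.000
te_E = (3 + 4·4 + 11)/6 = 30/6 = 5; σ²_E = ((11−3)/6)² = 1.778
te_F = (2 + 4·4 + 6)/6 = 24/6 = 4; σ²_F = ((6−2)/6)² = 0.444
te_G = (7 + 4·9 + 17)/6 = 60/6 = 10; σ²_G = ((17−7)/6)² = 2.778

Forward pass:
ES_A = 0; EF_A = 12
ES_B = 12; EF_B = 12+7 = 19
ES_C = 19; EF_C = 19+10 = 29
ES_D = max(EF_A=12, EF_B=19) = 19; EF_D = 19+8 = 27
ES_E = 19; EF_E = 19+5 = 24
ES_F = max(EF_B=19, EF_E=24) = 24; EF_F = 24+4 = 28
ES_G = max(EF_C=29, EF_D=27, EF_F=28) = 29; EF_G = 29+10 = 39
Expected project duration μ = 39 days. Critical path: A → B → C → G.

Variance along critical path = 0.111 + 7.111 + 4.000 + 2.778 = 14.000; σ = 3.742 days.
D = μ + z·σ = 39 + 0.842·3.742 = 42.2 days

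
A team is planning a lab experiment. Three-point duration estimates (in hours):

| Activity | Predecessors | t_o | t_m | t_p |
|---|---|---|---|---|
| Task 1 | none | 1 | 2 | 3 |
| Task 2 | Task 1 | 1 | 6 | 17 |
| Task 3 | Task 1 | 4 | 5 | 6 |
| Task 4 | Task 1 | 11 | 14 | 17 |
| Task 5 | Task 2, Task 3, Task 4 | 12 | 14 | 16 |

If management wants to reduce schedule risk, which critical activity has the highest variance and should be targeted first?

te_Task 1 = (1 + 4·2 + 3)/6 = 12/6 = 2; σ²_Task 1 = ((3−1)/6)² = 0.111
te_Task 2 = (1 + 4·6 + 17)/6 = 42/6 = 7; σ²_Task 2 = ((17−1)/6)² = 7.111
te_Task 3 = (4 + 4·5 + 6)/6 = 30/6 = 5; σ²_Task 3 = ((6−4)/6)² = 0.111
te_Task 4 = (11 + 4·14 + 17)/6 = 84/6 = 14; σ²_Task 4 = ((17−11)/6)² = 1.000
te_Task 5 = (12 + 4·14 + 16)/6 = 84/6 = 14; σ²_Task 5 = ((16−12)/6)² = 0.444

Forward pass:
ES_Task 1 = 0; EF_Task 1 = 2
ES_Task 2 = 2; EF_Task 2 = 2+7 = 9
ES_Task 3 = 2; EF_Task 3 = 2+5 = 7
ES_Task 4 = 2; EF_Task 4 = 2+14 = 16
ES_Task 5 = max(EF_Task 2=9, EF_Task 3=7, EF_Task 4=16) = 16; EF_Task 5 = 16+14 = 30
Expected project duration μ = 30 hours. Critical path: Task 1 → Task 4 → Task 5.

Variances on critical path: σ²_Task 1=0.111, σ²_Task 4=1.000, σ²_Task 5=0.444.
Largest is σ²_Task 4 = 1.000.

Task 4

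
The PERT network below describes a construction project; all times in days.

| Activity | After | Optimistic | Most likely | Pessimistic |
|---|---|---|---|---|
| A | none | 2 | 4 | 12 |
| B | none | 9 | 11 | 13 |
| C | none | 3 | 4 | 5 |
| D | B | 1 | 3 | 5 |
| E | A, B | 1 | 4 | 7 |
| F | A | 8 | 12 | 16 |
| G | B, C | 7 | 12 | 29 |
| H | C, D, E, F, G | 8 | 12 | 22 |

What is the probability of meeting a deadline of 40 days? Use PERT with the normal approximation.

te_A = (2 + 4·4 + 12)/6 = 30/6 = 5; σ²_A = ((12−2)/6)² = 2.778
te_B = (9 + 4·11 + 13)/6 = 66/6 = 11; σ²_B = ((13−9)/6)² = 0.444
te_C = (3 + 4·4 + 5)/6 = 24/6 = 4; σ²_C = ((5−3)/6)² = 0.111
te_D = (1 + 4·3 + 5)/6 = 18/6 = 3; σ²_D = ((5−1)/6)² = 0.444
te_E = (1 + 4·4 + 7)/6 = 24/6 = 4; σ²_E = ((7−1)/6)² = 1.000
te_F = (8 + 4·12 + 16)/6 = 72/6 = 12; σ²_F = ((16−8)/6)² = 1.778
te_G = (7 + 4·12 + 29)/6 = 84/6 = 14; σ²_G = ((29−7)/6)² = 13.444
te_H = (8 + 4·12 + 22)/6 = 78/6 = 13; σ²_H = ((22−8)/6)² = 5.444

Forward pass:
ES_A = 0; EF_A = 5
ES_B = 0; EF_B = 11
ES_C = 0; EF_C = 4
ES_D = 11; EF_D = 11+3 = 14
ES_E = max(EF_A=5, EF_B=11) = 11; EF_E = 11+4 = 15
ES_F = 5; EF_F = 5+12 = 17
ES_G = max(EF_B=11, EF_C=4) = 11; EF_G = 11+14 = 25
ES_H = max(EF_C=4, EF_D=14, EF_E=15, EF_F=17, EF_G=25) = 25; EF_H = 25+13 = 38
Expected project duration μ = 38 days. Critical path: B → G → H.

Variance along critical path = 0.444 + 13.444 + 5.444 = 19.333; σ = √19.333 = 4.397 days.
Z = (40 − 38) / 4.397 = 0.455
P(T ≤ 40) = Φ(0.455) ≈ 0.675

0.675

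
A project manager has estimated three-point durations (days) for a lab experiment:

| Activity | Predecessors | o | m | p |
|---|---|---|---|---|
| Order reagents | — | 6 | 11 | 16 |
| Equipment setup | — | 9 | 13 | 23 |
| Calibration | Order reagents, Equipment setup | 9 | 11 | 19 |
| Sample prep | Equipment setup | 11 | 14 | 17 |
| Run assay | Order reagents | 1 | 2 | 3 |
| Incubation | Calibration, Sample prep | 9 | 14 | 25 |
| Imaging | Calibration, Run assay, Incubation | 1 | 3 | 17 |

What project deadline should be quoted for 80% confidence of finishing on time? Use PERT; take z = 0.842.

te_Order reagents = (6 + 4·11 + 16)/6 = 66/6 = 11; σ²_Order reagents = ((16−6)/6)² = 2.778
te_Equipment setup = (9 + 4·13 + 23)/6 = 84/6 = 14; σ²_Equipment setup = ((23−9)/6)² = 5.444
te_Calibration = (9 + 4·11 + 19)/6 = 72/6 = 12; σ²_Calibration = ((19−9)/6)² = 2.778
te_Sample prep = (11 + 4·14 + 17)/6 = 84/6 = 14; σ²_Sample prep = ((17−11)/6)² = 1.000
te_Run assay = (1 + 4·2 + 3)/6 = 12/6 = 2; σ²_Run assay = ((3−1)/6)² = 0.111
te_Incubation = (9 + 4·14 + 25)/6 = 90/6 = 15; σ²_Incubation = ((25−9)/6)² = 7.111
te_Imaging = (1 + 4·3 + 17)/6 = 30/6 = 5; σ²_Imaging = ((17−1)/6)² = 7.111

Forward pass:
ES_Order reagents = 0; EF_Order reagents = 11
ES_Equipment setup = 0; EF_Equipment setup = 14
ES_Calibration = max(EF_Order reagents=11, EF_Equipment setup=14) = 14; EF_Calibration = 14+12 = 26
ES_Sample prep = 14; EF_Sample prep = 14+14 = 28
ES_Run assay = 11; EF_Run assay = 11+2 = 13
ES_Incubation = max(EF_Calibration=26, EF_Sample prep=28) = 28; EF_Incubation = 28+15 = 43
ES_Imaging = max(EF_Calibration=26, EF_Run assay=13, EF_Incubation=43) = 43; EF_Imaging = 43+5 = 48
Expected project duration μ = 48 days. Critical path: Equipment setup → Sample prep → Incubation → Imaging.

Variance along critical path = 5.444 + 1.000 + 7.111 + 7.111 = 20.667; σ = 4.546 days.
D = μ + z·σ = 48 + 0.842·4.546 = 51.8 days

51.8 days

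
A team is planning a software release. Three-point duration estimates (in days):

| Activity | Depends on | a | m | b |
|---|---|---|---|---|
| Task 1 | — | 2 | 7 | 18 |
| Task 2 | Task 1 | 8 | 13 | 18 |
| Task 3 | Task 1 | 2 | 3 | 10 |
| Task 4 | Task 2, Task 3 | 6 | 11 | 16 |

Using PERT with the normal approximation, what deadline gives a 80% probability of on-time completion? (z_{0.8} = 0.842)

te_Task 1 = (2 + 4·7 + 18)/6 = 48/6 = 8; σ²_Task 1 = ((18−2)/6)² = 7.111
te_Task 2 = (8 + 4·13 + 18)/6 = 78/6 = 13; σ²_Task 2 = ((18−8)/6)² = 2.778
te_Task 3 = (2 + 4·3 + 10)/6 = 24/6 = 4; σ²_Task 3 = ((10−2)/6)² = 1.778
te_Task 4 = (6 + 4·11 + 16)/6 = 66/6 = 11; σ²_Task 4 = ((16−6)/6)² = 2.778

Forward pass:
ES_Task 1 = 0; EF_Task 1 = 8
ES_Task 2 = 8; EF_Task 2 = 8+13 = 21
ES_Task 3 = 8; EF_Task 3 = 8+4 = 12
ES_Task 4 = max(EF_Task 2=21, EF_Task 3=12) = 21; EF_Task 4 = 21+11 = 32
Expected project duration μ = 32 days. Critical path: Task 1 → Task 2 → Task 4.

Variance along critical path = 7.111 + 2.778 + 2.778 = 12.667; σ = 3.559 days.
D = μ + z·σ = 32 + 0.842·3.559 = 35.0 days

35.0 days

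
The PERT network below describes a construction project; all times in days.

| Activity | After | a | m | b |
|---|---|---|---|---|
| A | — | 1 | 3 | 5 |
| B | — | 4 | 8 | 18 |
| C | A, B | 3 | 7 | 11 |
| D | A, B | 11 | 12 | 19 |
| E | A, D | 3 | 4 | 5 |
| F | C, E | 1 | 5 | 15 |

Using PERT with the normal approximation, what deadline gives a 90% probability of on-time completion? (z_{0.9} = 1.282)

te_A = (1 + 4·3 + 5)/6 = 18/6 = 3; σ²_A = ((5−1)/6)² = 0.444
te_B = (4 + 4·8 + 18)/6 = 54/6 = 9; σ²_B = ((18−4)/6)² = 5.444
te_C = (3 + 4·7 + 11)/6 = 42/6 = 7; σ²_C = ((11−3)/6)² = 1.778
te_D = (11 + 4·12 + 19)/6 = 78/6 = 13; σ²_D = ((19−11)/6)² = 1.778
te_E = (3 + 4·4 + 5)/6 = 24/6 = 4; σ²_E = ((5−3)/6)² = 0.111
te_F = (1 + 4·5 + 15)/6 = 36/6 = 6; σ²_F = ((15−1)/6)² = 5.444

Forward pass:
ES_A = 0; EF_A = 3
ES_B = 0; EF_B = 9
ES_C = max(EF_A=3, EF_B=9) = 9; EF_C = 9+7 = 16
ES_D = max(EF_A=3, EF_B=9) = 9; EF_D = 9+13 = 22
ES_E = max(EF_A=3, EF_D=22) = 22; EF_E = 22+4 = 26
ES_F = max(EF_C=16, EF_E=26) = 26; EF_F = 26+6 = 32
Expected project duration μ = 32 days. Critical path: B → D → E → F.

Variance along critical path = 5.444 + 1.778 + 0.111 + 5.444 = 12.778; σ = 3.575 days.
D = μ + z·σ = 32 + 1.282·3.575 = 36.6 days

36.6 days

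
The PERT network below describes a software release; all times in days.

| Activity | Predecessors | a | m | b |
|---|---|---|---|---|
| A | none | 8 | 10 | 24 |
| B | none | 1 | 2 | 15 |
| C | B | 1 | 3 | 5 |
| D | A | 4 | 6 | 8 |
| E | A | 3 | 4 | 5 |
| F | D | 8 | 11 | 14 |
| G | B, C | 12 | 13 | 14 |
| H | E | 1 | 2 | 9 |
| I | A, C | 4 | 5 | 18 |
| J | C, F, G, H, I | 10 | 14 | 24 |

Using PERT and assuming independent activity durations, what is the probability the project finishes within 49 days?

te_A = (8 + 4·10 + 24)/6 = 72/6 = 12; σ²_A = ((24−8)/6)² = 7.111
te_B = (1 + 4·2 + 15)/6 = 24/6 = 4; σ²_B = ((15−1)/6)² = 5.444
te_C = (1 + 4·3 + 5)/6 = 18/6 = 3; σ²_C = ((5−1)/6)² = 0.444
te_D = (4 + 4·6 + 8)/6 = 36/6 = 6; σ²_D = ((8−4)/6)² = 0.444
te_E = (3 + 4·4 + 5)/6 = 24/6 = 4; σ²_E = ((5−3)/6)² = 0.111
te_F = (8 + 4·11 + 14)/6 = 66/6 = 11; σ²_F = ((14−8)/6)² = 1.000
te_G = (12 + 4·13 + 14)/6 = 78/6 = 13; σ²_G = ((14−12)/6)² = 0.111
te_H = (1 + 4·2 + 9)/6 = 18/6 = 3; σ²_H = ((9−1)/6)² = 1.778
te_I = (4 + 4·5 + 18)/6 = 42/6 = 7; σ²_I = ((18−4)/6)² = 5.444
te_J = (10 + 4·14 + 24)/6 = 90/6 = 15; σ²_J = ((24−10)/6)² = 5.444

Forward pass:
ES_A = 0; EF_A = 12
ES_B = 0; EF_B = 4
ES_C = 4; EF_C = 4+3 = 7
ES_D = 12; EF_D = 12+6 = 18
ES_E = 12; EF_E = 12+4 = 16
ES_F = 18; EF_F = 18+11 = 29
ES_G = max(EF_B=4, EF_C=7) = 7; EF_G = 7+13 = 20
ES_H = 16; EF_H = 16+3 = 19
ES_I = max(EF_A=12, EF_C=7) = 12; EF_I = 12+7 = 19
ES_J = max(EF_C=7, EF_F=29, EF_G=20, EF_H=19, EF_I=19) = 29; EF_J = 29+15 = 44
Expected project duration μ = 44 days. Critical path: A → D → F → J.

Variance along critical path = 7.111 + 0.444 + 1.000 + 5.444 = 14.000; σ = √14.000 = 3.742 days.
Z = (49 − 44) / 3.742 = 1.336
P(T ≤ 49) = Φ(1.336) ≈ 0.909

0.909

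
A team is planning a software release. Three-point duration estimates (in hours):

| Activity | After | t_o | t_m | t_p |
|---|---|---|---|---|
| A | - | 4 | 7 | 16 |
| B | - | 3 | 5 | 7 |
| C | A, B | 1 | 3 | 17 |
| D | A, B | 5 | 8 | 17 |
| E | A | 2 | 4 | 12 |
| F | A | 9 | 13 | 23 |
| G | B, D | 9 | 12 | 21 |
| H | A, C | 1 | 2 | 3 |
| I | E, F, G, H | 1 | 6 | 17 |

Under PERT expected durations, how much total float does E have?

17 hours

te_A = (4 + 4·7 + 16)/6 = 48/6 = 8
te_B = (3 + 4·5 + 7)/6 = 30/6 = 5
te_C = (1 + 4·3 + 17)/6 = 30/6 = 5
te_D = (5 + 4·8 + 17)/6 = 54/6 = 9
te_E = (2 + 4·4 + 12)/6 = 30/6 = 5
te_F = (9 + 4·13 + 23)/6 = 84/6 = 14
te_G = (9 + 4·12 + 21)/6 = 78/6 = 13
te_H = (1 + 4·2 + 3)/6 = 12/6 = 2
te_I = (1 + 4·6 + 17)/6 = 42/6 = 7

Forward pass:
ES_A = 0; EF_A = 8
ES_B = 0; EF_B = 5
ES_C = max(EF_A=8, EF_B=5) = 8; EF_C = 8+5 = 13
ES_D = max(EF_A=8, EF_B=5) = 8; EF_D = 8+9 = 17
ES_E = 8; EF_E = 8+5 = 13
ES_F = 8; EF_F = 8+14 = 22
ES_G = max(EF_B=5, EF_D=17) = 17; EF_G = 17+13 = 30
ES_H = max(EF_A=8, EF_C=13) = 13; EF_H = 13+2 = 15
ES_I = max(EF_E=13, EF_F=22, EF_G=30, EF_H=15) = 30; EF_I = 30+7 = 37
Expected project duration μ = 37 hours. Critical path: A → D → G → I.

Backward pass:
LF_I = 37; LS_I = 37−7 = 30
LF_H = LS_I = 30; LS_H = 30−2 = 28
LF_G = LS_I = 30; LS_G = 30−13 = 17
LF_F = LS_I = 30; LS_F = 30−14 = 16
LF_E = LS_I = 30; LS_E = 30−5 = 25
LF_D = LS_G = 17; LS_D = 17−9 = 8
LF_C = LS_H = 28; LS_C = 28−5 = 23
LF_B = min(LS_C=23, LS_D=8, LS_G=17) = 8; LS_B = 8−5 = 3
LF_A = min(LS_C=23, LS_D=8, LS_E=25, LS_F=16, LS_H=28) = 8; LS_A = 8−8 = 0
Slack_E = LS_E − ES_E = 25 − 8 = 17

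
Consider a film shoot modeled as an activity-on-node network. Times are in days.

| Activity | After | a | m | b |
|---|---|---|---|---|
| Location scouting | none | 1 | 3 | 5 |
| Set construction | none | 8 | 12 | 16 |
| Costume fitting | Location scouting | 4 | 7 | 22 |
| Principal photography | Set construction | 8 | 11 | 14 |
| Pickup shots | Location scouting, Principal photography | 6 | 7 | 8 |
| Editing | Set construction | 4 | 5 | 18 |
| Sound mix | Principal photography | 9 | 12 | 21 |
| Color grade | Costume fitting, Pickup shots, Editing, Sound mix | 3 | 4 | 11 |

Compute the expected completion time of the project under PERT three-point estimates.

te_Location scouting = (1 + 4·3 + 5)/6 = 18/6 = 3
te_Set construction = (8 + 4·12 + 16)/6 = 72/6 = 12
te_Costume fitting = (4 + 4·7 + 22)/6 = 54/6 = 9
te_Principal photography = (8 + 4·11 + 14)/6 = 66/6 = 11
te_Pickup shots = (6 + 4·7 + 8)/6 = 42/6 = 7
te_Editing = (4 + 4·5 + 18)/6 = 42/6 = 7
te_Sound mix = (9 + 4·12 + 21)/6 = 78/6 = 13
te_Color grade = (3 + 4·4 + 11)/6 = 30/6 = 5

Forward pass:
ES_Location scouting = 0; EF_Location scouting = 3
ES_Set construction = 0; EF_Set construction = 12
ES_Costume fitting = 3; EF_Costume fitting = 3+9 = 12
ES_Principal photography = 12; EF_Principal photography = 12+11 = 23
ES_Pickup shots = max(EF_Location scouting=3, EF_Principal photography=23) = 23; EF_Pickup shots = 23+7 = 30
ES_Editing = 12; EF_Editing = 12+7 = 19
ES_Sound mix = 23; EF_Sound mix = 23+13 = 36
ES_Color grade = max(EF_Costume fitting=12, EF_Pickup shots=30, EF_Editing=19, EF_Sound mix=36) = 36; EF_Color grade = 36+5 = 41
Expected project duration μ = 41 days. Critical path: Set construction → Principal photography → Sound mix → Color grade.

41 days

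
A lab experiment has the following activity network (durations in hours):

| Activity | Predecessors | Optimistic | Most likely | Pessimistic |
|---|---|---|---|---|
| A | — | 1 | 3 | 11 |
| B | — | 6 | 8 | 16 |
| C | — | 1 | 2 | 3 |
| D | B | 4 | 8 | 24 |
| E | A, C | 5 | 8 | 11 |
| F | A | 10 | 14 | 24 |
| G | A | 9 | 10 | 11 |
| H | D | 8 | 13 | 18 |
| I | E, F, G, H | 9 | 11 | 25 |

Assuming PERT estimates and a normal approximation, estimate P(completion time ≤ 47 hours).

0.659

te_A = (1 + 4·3 + 11)/6 = 24/6 = 4; σ²_A = ((11−1)/6)² = 2.778
te_B = (6 + 4·8 + 16)/6 = 54/6 = 9; σ²_B = ((16−6)/6)² = 2.778
te_C = (1 + 4·2 + 3)/6 = 12/6 = 2; σ²_C = ((3−1)/6)² = 0.111
te_D = (4 + 4·8 + 24)/6 = 60/6 = 10; σ²_D = ((24−4)/6)² = 11.111
te_E = (5 + 4·8 + 11)/6 = 48/6 = 8; σ²_E = ((11−5)/6)² = 1.000
te_F = (10 + 4·14 + 24)/6 = 90/6 = 15; σ²_F = ((24−10)/6)² = 5.444
te_G = (9 + 4·10 + 11)/6 = 60/6 = 10; σ²_G = ((11−9)/6)² = 0.111
te_H = (8 + 4·13 + 18)/6 = 78/6 = 13; σ²_H = ((18−8)/6)² = 2.778
te_I = (9 + 4·11 + 25)/6 = 78/6 = 13; σ²_I = ((25−9)/6)² = 7.111

Forward pass:
ES_A = 0; EF_A = 4
ES_B = 0; EF_B = 9
ES_C = 0; EF_C = 2
ES_D = 9; EF_D = 9+10 = 19
ES_E = max(EF_A=4, EF_C=2) = 4; EF_E = 4+8 = 12
ES_F = 4; EF_F = 4+15 = 19
ES_G = 4; EF_G = 4+10 = 14
ES_H = 19; EF_H = 19+13 = 32
ES_I = max(EF_E=12, EF_F=19, EF_G=14, EF_H=32) = 32; EF_I = 32+13 = 45
Expected project duration μ = 45 hours. Critical path: B → D → H → I.

Variance along critical path = 2.778 + 11.111 + 2.778 + 7.111 = 23.778; σ = √23.778 = 4.876 hours.
Z = (47 − 45) / 4.876 = 0.410
P(T ≤ 47) = Φ(0.410) ≈ 0.659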